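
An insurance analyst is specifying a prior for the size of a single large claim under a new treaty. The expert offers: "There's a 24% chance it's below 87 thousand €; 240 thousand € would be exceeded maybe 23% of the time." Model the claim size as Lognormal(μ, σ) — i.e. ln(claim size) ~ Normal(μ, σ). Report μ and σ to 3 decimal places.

If T ~ Lognormal(μ,σ) then ln T ~ Normal(μ,σ), so the p-quantile of ln T is μ + z_p·σ.
ln(87) = 4.466 and ln(240) = 5.481; z_{0.24} = -0.7063, z_{0.77} = 0.7388.
σ = (5.481 − 4.466)/(0.7388 − (-0.7063)) = 0.702.
μ = 4.466 − (-0.7063)·0.702 = 4.962.

μ ≈ 4.962, σ ≈ 0.702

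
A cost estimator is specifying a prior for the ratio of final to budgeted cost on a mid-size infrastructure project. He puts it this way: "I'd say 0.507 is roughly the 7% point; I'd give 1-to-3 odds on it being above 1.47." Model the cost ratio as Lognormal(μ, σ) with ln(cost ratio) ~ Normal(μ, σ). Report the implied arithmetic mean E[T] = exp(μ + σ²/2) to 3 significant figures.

E[T] ≈ 1.19

If T ~ Lognormal(μ,σ) then ln T ~ Normal(μ,σ), so the p-quantile of ln T is μ + z_p·σ.
ln(0.507) = -0.6792 and ln(1.47) = 0.3853; z_{0.07} = -1.476, z_{0.75} = 0.6745.
σ = (0.3853 − -0.6792)/(0.6745 − (-1.476)) = 0.495.
μ = -0.6792 − (-1.476)·0.495 = 0.051.
E[T] = exp(μ + σ²/2) = exp(0.051 + 0.1225) = 1.19.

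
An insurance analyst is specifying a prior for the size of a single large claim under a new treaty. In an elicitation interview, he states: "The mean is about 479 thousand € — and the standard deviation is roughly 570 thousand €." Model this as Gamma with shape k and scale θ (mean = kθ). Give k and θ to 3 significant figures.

k ≈ 0.706, θ ≈ 678

For Gamma(k, scale θ): mean = kθ, variance = kθ², so CV = 1/√k.
CV = SD/mean = 570/479 = 1.19, hence k = 1/CV² = 0.706.
Then θ = mean/k = 479/0.706 = 678.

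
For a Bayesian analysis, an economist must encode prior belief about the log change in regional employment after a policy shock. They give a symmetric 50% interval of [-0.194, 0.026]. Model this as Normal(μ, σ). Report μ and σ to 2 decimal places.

A symmetric 50% interval runs μ ± z·σ with z = 0.6745.
Half-width = 0.11, so σ = 0.11/0.6745 = 0.16.
μ is the interval midpoint, -0.08.

μ = -0.08, σ = 0.16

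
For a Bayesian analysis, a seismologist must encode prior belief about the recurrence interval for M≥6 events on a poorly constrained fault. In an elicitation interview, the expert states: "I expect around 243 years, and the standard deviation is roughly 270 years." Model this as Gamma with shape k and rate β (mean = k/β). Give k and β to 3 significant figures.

k ≈ 0.81, β ≈ 0.00333

For Gamma(k, rate β): mean = k/β, variance = k/β², so CV = 1/√k.
CV = SD/mean = 270/243 = 1.111, hence k = 1/CV² = 0.81.
Then β = k/mean = 0.81/243 = 0.00333.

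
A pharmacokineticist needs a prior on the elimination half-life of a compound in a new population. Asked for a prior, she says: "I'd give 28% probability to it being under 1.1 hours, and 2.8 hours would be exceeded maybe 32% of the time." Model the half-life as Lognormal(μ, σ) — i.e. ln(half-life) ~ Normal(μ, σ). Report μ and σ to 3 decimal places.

μ ≈ 0.614, σ ≈ 0.889

If T ~ Lognormal(μ,σ) then ln T ~ Normal(μ,σ), so the p-quantile of ln T is μ + z_p·σ.
ln(1.1) = 0.09531 and ln(2.8) = 1.03; z_{0.28} = -0.5828, z_{0.68} = 0.4677.
σ = (1.03 − 0.09531)/(0.4677 − (-0.5828)) = 0.889.
μ = 0.09531 − (-0.5828)·0.889 = 0.614.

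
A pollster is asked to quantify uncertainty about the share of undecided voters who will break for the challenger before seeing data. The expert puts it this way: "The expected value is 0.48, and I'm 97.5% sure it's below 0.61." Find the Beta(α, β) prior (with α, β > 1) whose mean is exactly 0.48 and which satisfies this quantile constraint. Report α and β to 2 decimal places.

α ≈ 26.82, β ≈ 29.06

With mean 0.48 fixed, write α = 0.48s, β = 0.52s where s = α+β.
Need P(θ < 0.61) = 0.975 under Beta(0.48s, 0.52s). Normal approximation: (q−m)/√(m(1−m)/s) ≈ z_{0.975} = 1.96, so s ≈ 0.48·0.52·(1.96)²/(0.61−0.48)² = 56.7.
At s = 56.7: P(θ<0.61) ≈ 0.976. Adjusting to match 0.975 gives s ≈ 55.88.
So α = 0.48·55.88 ≈ 26.82, β = 0.52·55.88 ≈ 29.06.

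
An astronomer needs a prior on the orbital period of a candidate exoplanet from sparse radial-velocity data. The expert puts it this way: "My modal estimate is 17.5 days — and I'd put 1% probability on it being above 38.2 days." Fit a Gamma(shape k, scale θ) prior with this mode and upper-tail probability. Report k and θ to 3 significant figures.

k ≈ 8.92, θ ≈ 2.21

Gamma(k,θ) with k>1 has mode (k−1)θ, so θ = 17.5/(k−1).
Need P(X < 38.2) = 0.99 with θ tied to k this way. Start at k = 2, θ = 17.5: P(X<38.2) ≈ 0.641.
Too low — raise k to concentrate. Iterating converges to k ≈ 8.92.
Then θ = 17.5/(8.92−1) ≈ 2.21.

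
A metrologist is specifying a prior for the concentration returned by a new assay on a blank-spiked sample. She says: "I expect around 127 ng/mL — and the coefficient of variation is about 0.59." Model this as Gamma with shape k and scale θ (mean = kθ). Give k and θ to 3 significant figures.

For Gamma(k, scale θ): mean = kθ, variance = kθ², so CV = 1/√k.
CV = 0.59, hence k = 1/CV² = 2.87.
Then θ = mean/k = 127/2.87 = 44.2.

k ≈ 2.87, θ ≈ 44.2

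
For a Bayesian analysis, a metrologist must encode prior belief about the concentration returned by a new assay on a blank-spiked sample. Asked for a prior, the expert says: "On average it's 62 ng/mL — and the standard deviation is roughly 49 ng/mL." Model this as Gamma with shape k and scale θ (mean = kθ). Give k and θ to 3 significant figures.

k ≈ 1.6, θ ≈ 38.7

For Gamma(k, scale θ): mean = kθ, variance = kθ², so CV = 1/√k.
CV = SD/mean = 49/62 = 0.7903, hence k = 1/CV² = 1.6.
Then θ = mean/k = 62/1.6 = 38.7.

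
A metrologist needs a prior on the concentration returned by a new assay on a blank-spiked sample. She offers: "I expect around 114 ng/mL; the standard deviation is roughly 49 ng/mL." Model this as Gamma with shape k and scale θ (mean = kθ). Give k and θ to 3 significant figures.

For Gamma(k, scale θ): mean = kθ, variance = kθ², so CV = 1/√k.
CV = SD/mean = 49/114 = 0.4298, hence k = 1/CV² = 5.41.
Then θ = mean/k = 114/5.41 = 21.1.

k ≈ 5.41, θ ≈ 21.1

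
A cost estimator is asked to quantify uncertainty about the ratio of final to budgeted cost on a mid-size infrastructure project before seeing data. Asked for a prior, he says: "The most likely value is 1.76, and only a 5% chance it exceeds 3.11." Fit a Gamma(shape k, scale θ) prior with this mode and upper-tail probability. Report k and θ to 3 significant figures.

k ≈ 9.6, θ ≈ 0.205

Gamma(k,θ) with k>1 has mode (k−1)θ, so θ = 1.76/(k−1).
Need P(X < 3.11) = 0.95 with θ tied to k this way. Start at k = 2, θ = 1.76: P(X<3.11) ≈ 0.527.
Too low — raise k to concentrate. Iterating converges to k ≈ 9.6.
Then θ = 1.76/(9.6−1) ≈ 0.205.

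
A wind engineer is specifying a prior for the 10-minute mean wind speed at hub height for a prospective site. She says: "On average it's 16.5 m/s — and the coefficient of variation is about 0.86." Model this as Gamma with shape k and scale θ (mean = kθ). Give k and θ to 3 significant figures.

k ≈ 1.35, θ ≈ 12.2

For Gamma(k, scale θ): mean = kθ, variance = kθ², so CV = 1/√k.
CV = 0.86, hence k = 1/CV² = 1.35.
Then θ = mean/k = 16.5/1.35 = 12.2.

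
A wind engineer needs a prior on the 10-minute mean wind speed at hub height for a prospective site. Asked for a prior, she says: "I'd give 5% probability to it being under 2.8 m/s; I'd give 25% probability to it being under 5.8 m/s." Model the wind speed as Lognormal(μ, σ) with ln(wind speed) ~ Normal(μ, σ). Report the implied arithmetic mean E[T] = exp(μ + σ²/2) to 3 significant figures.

E[T] ≈ 12.8 m/s

If T ~ Lognormal(μ,σ) then ln T ~ Normal(μ,σ), so the p-quantile of ln T is μ + z_p·σ.
ln(2.8) = 1.03 and ln(5.8) = 1.758; z_{0.05} = -1.645, z_{0.25} = -0.6745.
σ = (1.758 − 1.03)/(-0.6745 − (-1.645)) = 0.750.
μ = 1.03 − (-1.645)·0.750 = 2.264.
E[T] = exp(μ + σ²/2) = exp(2.264 + 0.2816) = 12.8 m/s.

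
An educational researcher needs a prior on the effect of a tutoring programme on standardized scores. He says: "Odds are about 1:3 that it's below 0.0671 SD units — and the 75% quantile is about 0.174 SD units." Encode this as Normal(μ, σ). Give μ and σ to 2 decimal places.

μ = 0.12, σ = 0.08

The p-quantile of Normal(μ,σ) is μ + z_p·σ, with z_{0.25} = -0.6745 and z_{0.75} = 0.6745.
Eliminate σ: μ = (z₂·x₁ − z₁·x₂)/(z₂ − z₁) = (0.6745·0.0671 − (-0.6745)·0.174)/1.349 = 0.12.
Then σ = (x₂ − x₁)/(z₂ − z₁) = (0.174 − 0.0671)/1.349 = 0.08.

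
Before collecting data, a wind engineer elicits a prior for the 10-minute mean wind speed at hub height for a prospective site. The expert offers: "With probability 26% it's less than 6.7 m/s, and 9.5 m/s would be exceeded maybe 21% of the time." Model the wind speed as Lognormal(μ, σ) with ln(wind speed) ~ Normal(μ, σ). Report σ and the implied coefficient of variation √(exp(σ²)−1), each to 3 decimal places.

σ ≈ 0.241, CV ≈ 0.244

If T ~ Lognormal(μ,σ) then ln T ~ Normal(μ,σ), so the p-quantile of ln T is μ + z_p·σ.
ln(6.7) = 1.902 and ln(9.5) = 2.251; z_{0.26} = -0.6433, z_{0.79} = 0.8064.
σ = (2.251 − 1.902)/(0.8064 − (-0.6433)) = 0.241.
μ = 1.902 − (-0.6433)·0.241 = 2.057.
CV = √(exp(σ²)−1) = √(exp(0.0580)−1) = 0.244.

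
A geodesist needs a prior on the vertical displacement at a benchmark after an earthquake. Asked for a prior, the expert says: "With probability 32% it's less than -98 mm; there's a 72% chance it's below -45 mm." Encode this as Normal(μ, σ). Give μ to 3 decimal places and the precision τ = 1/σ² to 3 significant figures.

μ = -74.404, τ = 0.000393

For Normal(μ,σ), the p-quantile is μ + z_p·σ. Here z_{0.32} = -0.4677, z_{0.72} = 0.5828.
So -98 = μ − 0.4677σ and -45 = μ + 0.5828σ.
Subtracting: σ = (-45 − -98)/(0.5828 − (-0.4677)) = 50.450.
Then μ = -98 − (-0.4677)·50.450 = -74.404.
Precision τ = 1/σ² = 1/50.45² = 0.000393.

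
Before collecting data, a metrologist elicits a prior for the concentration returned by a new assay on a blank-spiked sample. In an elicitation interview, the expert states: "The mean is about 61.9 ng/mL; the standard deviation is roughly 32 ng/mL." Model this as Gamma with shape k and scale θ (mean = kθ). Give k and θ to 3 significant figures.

k ≈ 3.74, θ ≈ 16.5

For Gamma(k, scale θ): mean = kθ, variance = kθ², so CV = 1/√k.
CV = SD/mean = 32/61.9 = 0.517, hence k = 1/CV² = 3.74.
Then θ = mean/k = 61.9/3.74 = 16.5.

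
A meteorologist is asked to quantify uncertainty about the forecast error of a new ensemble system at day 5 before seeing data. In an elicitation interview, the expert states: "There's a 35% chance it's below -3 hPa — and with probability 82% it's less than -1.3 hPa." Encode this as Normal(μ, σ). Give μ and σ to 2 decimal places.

μ = -2.50, σ = 1.31

The p-quantile of Normal(μ,σ) is μ + z_p·σ, with z_{0.35} = -0.3853 and z_{0.82} = 0.9154.
Eliminate σ: μ = (z₂·x₁ − z₁·x₂)/(z₂ − z₁) = (0.9154·-3 − (-0.3853)·-1.3)/1.301 = -2.50.
Then σ = (x₂ − x₁)/(z₂ − z₁) = (-1.3 − -3)/1.301 = 1.31.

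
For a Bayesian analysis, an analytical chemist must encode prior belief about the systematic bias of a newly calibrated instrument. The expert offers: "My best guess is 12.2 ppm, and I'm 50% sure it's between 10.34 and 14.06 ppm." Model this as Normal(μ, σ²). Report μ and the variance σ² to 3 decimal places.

A symmetric 50% interval runs μ ± z·σ with z = 0.6745.
Half-width = 1.86, so σ = 1.86/0.6745 = 2.7576 and σ² = 7.605.
μ is the stated best guess, 12.200.

μ = 12.200, σ² = 7.605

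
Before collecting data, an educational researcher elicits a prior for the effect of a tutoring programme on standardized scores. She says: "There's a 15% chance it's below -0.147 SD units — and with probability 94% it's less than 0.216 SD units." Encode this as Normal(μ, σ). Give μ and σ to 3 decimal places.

μ = -0.002, σ = 0.140

For Normal(μ,σ), the p-quantile is μ + z_p·σ. Here z_{0.15} = -1.036, z_{0.94} = 1.555.
So -0.147 = μ − 1.036σ and 0.216 = μ + 1.555σ.
Subtracting: σ = (0.216 − -0.147)/(1.555 − (-1.036)) = 0.140.
Then μ = -0.147 − (-1.036)·0.140 = -0.002.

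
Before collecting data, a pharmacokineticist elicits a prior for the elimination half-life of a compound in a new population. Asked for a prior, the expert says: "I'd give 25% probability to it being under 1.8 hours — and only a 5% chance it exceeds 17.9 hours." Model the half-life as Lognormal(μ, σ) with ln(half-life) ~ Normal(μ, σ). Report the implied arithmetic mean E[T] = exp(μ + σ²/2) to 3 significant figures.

If T ~ Lognormal(μ,σ) then ln T ~ Normal(μ,σ), so the p-quantile of ln T is μ + z_p·σ.
ln(1.8) = 0.5878 and ln(17.9) = 2.885; z_{0.25} = -0.6745, z_{0.95} = 1.645.
σ = (2.885 − 0.5878)/(1.645 − (-0.6745)) = 0.990.
μ = 0.5878 − (-0.6745)·0.990 = 1.256.
E[T] = exp(μ + σ²/2) = exp(1.256 + 0.4904) = 5.73 hours.

E[T] ≈ 5.73 hours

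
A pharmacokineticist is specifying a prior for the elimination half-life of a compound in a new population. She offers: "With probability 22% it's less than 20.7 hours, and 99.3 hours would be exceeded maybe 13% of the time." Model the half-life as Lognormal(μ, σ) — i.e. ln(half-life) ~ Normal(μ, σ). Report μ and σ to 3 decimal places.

μ ≈ 3.668, σ ≈ 0.826

If T ~ Lognormal(μ,σ) then ln T ~ Normal(μ,σ), so the p-quantile of ln T is μ + z_p·σ.
ln(20.7) = 3.03 and ln(99.3) = 4.598; z_{0.22} = -0.7722, z_{0.87} = 1.126.
σ = (4.598 − 3.03)/(1.126 − (-0.7722)) = 0.826.
μ = 3.03 − (-0.7722)·0.826 = 3.668.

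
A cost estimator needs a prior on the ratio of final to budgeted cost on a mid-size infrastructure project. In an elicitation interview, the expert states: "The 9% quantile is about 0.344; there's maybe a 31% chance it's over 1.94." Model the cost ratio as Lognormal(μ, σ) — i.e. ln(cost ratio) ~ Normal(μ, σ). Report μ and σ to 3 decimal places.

If T ~ Lognormal(μ,σ) then ln T ~ Normal(μ,σ), so the p-quantile of ln T is μ + z_p·σ.
ln(0.344) = -1.067 and ln(1.94) = 0.6627; z_{0.09} = -1.341, z_{0.69} = 0.4959.
σ = (0.6627 − -1.067)/(0.4959 − (-1.341)) = 0.942.
μ = -1.067 − (-1.341)·0.942 = 0.196.

μ ≈ 0.196, σ ≈ 0.942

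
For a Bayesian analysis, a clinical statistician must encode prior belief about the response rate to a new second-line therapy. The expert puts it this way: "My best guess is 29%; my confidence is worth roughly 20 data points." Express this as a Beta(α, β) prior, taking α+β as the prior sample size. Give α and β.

Under the effective-sample-size interpretation, Beta(α, β) has prior mean α/(α+β) and prior sample size α+β.
So α+β = 20 and α/(α+β) = 0.29, giving α = 0.29·20 = 5.8 and β = 20 − 5.8 = 14.2.

α = 5.8, β = 14.2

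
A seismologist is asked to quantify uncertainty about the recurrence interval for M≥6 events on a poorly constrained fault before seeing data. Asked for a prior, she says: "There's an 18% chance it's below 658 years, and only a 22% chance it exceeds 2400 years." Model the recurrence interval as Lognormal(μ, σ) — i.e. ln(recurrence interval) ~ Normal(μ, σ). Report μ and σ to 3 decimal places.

μ ≈ 7.191, σ ≈ 0.767

If T ~ Lognormal(μ,σ) then ln T ~ Normal(μ,σ), so the p-quantile of ln T is μ + z_p·σ.
ln(658) = 6.489 and ln(2400) = 7.783; z_{0.18} = -0.9154, z_{0.78} = 0.7722.
σ = (7.783 − 6.489)/(0.7722 − (-0.9154)) = 0.767.
μ = 6.489 − (-0.9154)·0.767 = 7.191.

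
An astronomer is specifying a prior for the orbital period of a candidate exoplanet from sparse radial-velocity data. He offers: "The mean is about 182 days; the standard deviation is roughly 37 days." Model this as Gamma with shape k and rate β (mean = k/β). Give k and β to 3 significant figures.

k ≈ 24.2, β ≈ 0.133

For Gamma(k, rate β): mean = k/β, variance = k/β², so CV = 1/√k.
CV = SD/mean = 37/182 = 0.2033, hence k = 1/CV² = 24.2.
Then β = k/mean = 24.2/182 = 0.133.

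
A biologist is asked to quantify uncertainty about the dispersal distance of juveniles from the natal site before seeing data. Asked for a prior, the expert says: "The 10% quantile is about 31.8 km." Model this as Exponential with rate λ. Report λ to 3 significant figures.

λ ≈ 0.00331

P(T < 31.8) = 1 − e^(−λ·31.8) = 0.1, so λ = −ln(1−0.1)/31.8 = −ln(0.9)/31.8 = 0.00331.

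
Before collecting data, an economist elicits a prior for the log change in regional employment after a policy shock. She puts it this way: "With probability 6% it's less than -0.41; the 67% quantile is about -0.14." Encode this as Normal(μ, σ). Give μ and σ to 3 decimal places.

μ = -0.200, σ = 0.135

For Normal(μ,σ), the p-quantile is μ + z_p·σ. Here z_{0.06} = -1.555, z_{0.67} = 0.4399.
So -0.41 = μ − 1.555σ and -0.14 = μ + 0.4399σ.
Subtracting: σ = (-0.14 − -0.41)/(0.4399 − (-1.555)) = 0.135.
Then μ = -0.41 − (-1.555)·0.135 = -0.200.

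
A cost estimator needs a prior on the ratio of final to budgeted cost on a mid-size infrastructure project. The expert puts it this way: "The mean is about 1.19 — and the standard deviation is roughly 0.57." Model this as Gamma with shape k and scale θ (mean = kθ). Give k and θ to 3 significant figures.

k ≈ 4.36, θ ≈ 0.273

For Gamma(k, scale θ): mean = kθ, variance = kθ², so CV = 1/√k.
CV = SD/mean = 0.57/1.19 = 0.479, hence k = 1/CV² = 4.36.
Then θ = mean/k = 1.19/4.36 = 0.273.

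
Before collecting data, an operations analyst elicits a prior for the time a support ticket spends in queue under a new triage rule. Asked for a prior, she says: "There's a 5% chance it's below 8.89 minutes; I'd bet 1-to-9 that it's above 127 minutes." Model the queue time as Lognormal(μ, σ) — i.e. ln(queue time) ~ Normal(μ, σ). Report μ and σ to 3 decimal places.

μ ≈ 3.680, σ ≈ 0.909

If T ~ Lognormal(μ,σ) then ln T ~ Normal(μ,σ), so the p-quantile of ln T is μ + z_p·σ.
ln(8.89) = 2.185 and ln(127) = 4.844; z_{0.05} = -1.645, z_{0.9} = 1.282.
σ = (4.844 − 2.185)/(1.282 − (-1.645)) = 0.909.
μ = 2.185 − (-1.645)·0.909 = 3.680.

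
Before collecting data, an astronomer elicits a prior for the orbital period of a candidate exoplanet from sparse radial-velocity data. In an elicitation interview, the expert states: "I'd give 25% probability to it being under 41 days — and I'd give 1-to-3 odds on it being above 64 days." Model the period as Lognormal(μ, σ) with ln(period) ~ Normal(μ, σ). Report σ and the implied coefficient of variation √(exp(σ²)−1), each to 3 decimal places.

If T ~ Lognormal(μ,σ) then ln T ~ Normal(μ,σ), so the p-quantile of ln T is μ + z_p·σ.
ln(41) = 3.714 and ln(64) = 4.159; z_{0.25} = -0.6745, z_{0.75} = 0.6745.
σ = (4.159 − 3.714)/(0.6745 − (-0.6745)) = 0.330.
μ = 3.714 − (-0.6745)·0.330 = 3.936.
CV = √(exp(σ²)−1) = √(exp(0.1090)−1) = 0.339.

σ ≈ 0.330, CV ≈ 0.339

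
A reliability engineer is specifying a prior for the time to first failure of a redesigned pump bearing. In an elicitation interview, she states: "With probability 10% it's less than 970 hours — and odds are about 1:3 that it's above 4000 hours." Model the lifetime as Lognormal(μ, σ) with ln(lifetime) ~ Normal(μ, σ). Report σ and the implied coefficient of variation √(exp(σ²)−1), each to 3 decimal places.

If T ~ Lognormal(μ,σ) then ln T ~ Normal(μ,σ), so the p-quantile of ln T is μ + z_p·σ.
ln(970) = 6.877 and ln(4000) = 8.294; z_{0.1} = -1.282, z_{0.75} = 0.6745.
σ = (8.294 − 6.877)/(0.6745 − (-1.282)) = 0.724.
μ = 6.877 − (-1.282)·0.724 = 7.806.
CV = √(exp(σ²)−1) = √(exp(0.5246)−1) = 0.831.

σ ≈ 0.724, CV ≈ 0.831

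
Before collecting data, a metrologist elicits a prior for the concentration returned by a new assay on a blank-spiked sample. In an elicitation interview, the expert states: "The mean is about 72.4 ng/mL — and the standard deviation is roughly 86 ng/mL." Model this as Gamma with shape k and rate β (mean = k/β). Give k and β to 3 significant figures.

For Gamma(k, rate β): mean = k/β, variance = k/β², so CV = 1/√k.
CV = SD/mean = 86/72.4 = 1.188, hence k = 1/CV² = 0.709.
Then β = k/mean = 0.709/72.4 = 0.00979.

k ≈ 0.709, β ≈ 0.00979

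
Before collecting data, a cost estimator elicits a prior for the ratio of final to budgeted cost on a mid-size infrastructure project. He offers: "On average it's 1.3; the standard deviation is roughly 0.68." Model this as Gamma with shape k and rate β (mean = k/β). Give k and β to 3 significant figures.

For Gamma(k, rate β): mean = k/β, variance = k/β², so CV = 1/√k.
CV = SD/mean = 0.68/1.3 = 0.5231, hence k = 1/CV² = 3.65.
Then β = k/mean = 3.65/1.3 = 2.81.

k ≈ 3.65, β ≈ 2.81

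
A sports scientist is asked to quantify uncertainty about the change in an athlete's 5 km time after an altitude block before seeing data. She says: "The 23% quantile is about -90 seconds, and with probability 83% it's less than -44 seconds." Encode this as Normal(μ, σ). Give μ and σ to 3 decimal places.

For Normal(μ,σ), the p-quantile is μ + z_p·σ. Here z_{0.23} = -0.7388, z_{0.83} = 0.9542.
So -90 = μ − 0.7388σ and -44 = μ + 0.9542σ.
Subtracting: σ = (-44 − -90)/(0.9542 − (-0.7388)) = 27.171.
Then μ = -90 − (-0.7388)·27.171 = -69.925.

μ = -69.925, σ = 27.171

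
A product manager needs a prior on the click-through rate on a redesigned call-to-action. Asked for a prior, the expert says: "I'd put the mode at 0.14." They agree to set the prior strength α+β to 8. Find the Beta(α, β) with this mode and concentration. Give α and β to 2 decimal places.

α = 1.84, β = 6.16

For α,β > 1 the Beta mode is (α−1)/(α+β−2). With α+β = 8, the mode is (α−1)/6.
Set (α−1)/6 = 0.14 → α = 1 + 0.14·6 = 1.84.
β = 8 − α = 6.16.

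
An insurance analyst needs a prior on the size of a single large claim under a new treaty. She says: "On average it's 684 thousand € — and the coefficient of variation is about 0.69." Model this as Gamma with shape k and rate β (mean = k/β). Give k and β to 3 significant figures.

k ≈ 2.1, β ≈ 0.00307

For Gamma(k, rate β): mean = k/β, variance = k/β², so CV = 1/√k.
CV = 0.69, hence k = 1/CV² = 2.1.
Then β = k/mean = 2.1/684 = 0.00307.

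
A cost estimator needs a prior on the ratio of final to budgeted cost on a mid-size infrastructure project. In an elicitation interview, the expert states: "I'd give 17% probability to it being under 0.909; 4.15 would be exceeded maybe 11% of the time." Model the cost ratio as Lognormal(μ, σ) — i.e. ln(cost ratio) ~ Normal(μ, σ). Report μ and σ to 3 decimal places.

μ ≈ 0.569, σ ≈ 0.696

If T ~ Lognormal(μ,σ) then ln T ~ Normal(μ,σ), so the p-quantile of ln T is μ + z_p·σ.
ln(0.909) = -0.09541 and ln(4.15) = 1.423; z_{0.17} = -0.9542, z_{0.89} = 1.227.
σ = (1.423 − -0.09541)/(1.227 − (-0.9542)) = 0.696.
μ = -0.09541 − (-0.9542)·0.696 = 0.569.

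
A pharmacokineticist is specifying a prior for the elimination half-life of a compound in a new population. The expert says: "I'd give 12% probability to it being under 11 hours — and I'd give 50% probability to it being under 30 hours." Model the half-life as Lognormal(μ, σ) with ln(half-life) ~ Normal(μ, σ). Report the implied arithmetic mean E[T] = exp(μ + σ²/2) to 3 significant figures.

E[T] ≈ 43.2 hours

If T ~ Lognormal(μ,σ) then ln T ~ Normal(μ,σ), so the p-quantile of ln T is μ + z_p·σ.
ln(11) = 2.398 and ln(30) = 3.401; z_{0.12} = -1.175, z_{0.5} = 0.
σ = (3.401 − 2.398)/(0 − (-1.175)) = 0.854.
μ = 2.398 − (-1.175)·0.854 = 3.401.
E[T] = exp(μ + σ²/2) = exp(3.401 + 0.3646) = 43.2 hours.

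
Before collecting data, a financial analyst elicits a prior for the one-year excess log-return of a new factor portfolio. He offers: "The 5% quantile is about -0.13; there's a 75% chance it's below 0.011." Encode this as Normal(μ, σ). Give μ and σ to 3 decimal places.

For Normal(μ,σ), the p-quantile is μ + z_p·σ. Here z_{0.05} = -1.645, z_{0.75} = 0.6745.
So -0.13 = μ − 1.645σ and 0.011 = μ + 0.6745σ.
Subtracting: σ = (0.011 − -0.13)/(0.6745 − (-1.645)) = 0.061.
Then μ = -0.13 − (-1.645)·0.061 = -0.030.

μ = -0.030, σ = 0.061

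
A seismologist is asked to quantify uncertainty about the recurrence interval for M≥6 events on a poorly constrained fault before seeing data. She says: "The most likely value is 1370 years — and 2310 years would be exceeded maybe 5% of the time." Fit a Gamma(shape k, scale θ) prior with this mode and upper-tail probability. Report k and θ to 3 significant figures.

Gamma(k,θ) with k>1 has mode (k−1)θ, so θ = 1370/(k−1).
Need P(X < 2310) = 0.95 with θ tied to k this way. Start at k = 2, θ = 1370: P(X<2310) ≈ 0.502.
Too low — raise k to concentrate. Iterating converges to k ≈ 11.2.
Then θ = 1370/(11.2−1) ≈ 134.

k ≈ 11.2, θ ≈ 134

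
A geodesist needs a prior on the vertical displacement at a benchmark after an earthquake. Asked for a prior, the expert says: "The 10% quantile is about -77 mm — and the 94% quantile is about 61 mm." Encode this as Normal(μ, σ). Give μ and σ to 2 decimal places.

μ = -14.65, σ = 48.65

For Normal(μ,σ), the p-quantile is μ + z_p·σ. Here z_{0.1} = -1.282, z_{0.94} = 1.555.
So -77 = μ − 1.282σ and 61 = μ + 1.555σ.
Subtracting: σ = (61 − -77)/(1.555 − (-1.282)) = 48.65.
Then μ = -77 − (-1.282)·48.65 = -14.65.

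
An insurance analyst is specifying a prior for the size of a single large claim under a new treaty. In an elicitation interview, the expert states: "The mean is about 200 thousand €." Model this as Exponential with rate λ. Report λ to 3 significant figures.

Exponential mean = 1/λ, so λ = 1/200.0 = 0.005.

λ ≈ 0.005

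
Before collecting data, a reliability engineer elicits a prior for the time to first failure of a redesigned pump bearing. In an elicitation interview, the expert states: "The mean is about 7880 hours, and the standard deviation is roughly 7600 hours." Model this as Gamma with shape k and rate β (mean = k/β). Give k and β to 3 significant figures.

For Gamma(k, rate β): mean = k/β, variance = k/β², so CV = 1/√k.
CV = SD/mean = 7600/7880 = 0.9645, hence k = 1/CV² = 1.08.
Then β = k/mean = 1.08/7880 = 0.000136.

k ≈ 1.08, β ≈ 0.000136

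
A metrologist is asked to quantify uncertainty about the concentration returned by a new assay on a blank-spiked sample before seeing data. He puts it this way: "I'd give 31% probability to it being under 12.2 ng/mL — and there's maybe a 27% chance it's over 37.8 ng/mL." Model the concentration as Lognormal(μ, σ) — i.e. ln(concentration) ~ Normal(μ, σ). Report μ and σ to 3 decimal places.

μ ≈ 3.007, σ ≈ 1.020

If T ~ Lognormal(μ,σ) then ln T ~ Normal(μ,σ), so the p-quantile of ln T is μ + z_p·σ.
ln(12.2) = 2.501 and ln(37.8) = 3.632; z_{0.31} = -0.4959, z_{0.73} = 0.6128.
σ = (3.632 − 2.501)/(0.6128 − (-0.4959)) = 1.020.
μ = 2.501 − (-0.4959)·1.020 = 3.007.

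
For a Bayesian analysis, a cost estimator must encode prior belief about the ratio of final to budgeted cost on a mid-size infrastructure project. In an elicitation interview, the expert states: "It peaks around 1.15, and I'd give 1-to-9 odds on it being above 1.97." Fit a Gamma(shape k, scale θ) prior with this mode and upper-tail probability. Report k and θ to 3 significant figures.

Gamma(k,θ) with k>1 has mode (k−1)θ, so θ = 1.15/(k−1).
Need P(X < 1.97) = 0.9 with θ tied to k this way. Start at k = 2, θ = 1.15: P(X<1.97) ≈ 0.511.
Too low — raise k to concentrate. Iterating converges to k ≈ 7.54.
Then θ = 1.15/(7.54−1) ≈ 0.176.

k ≈ 7.54, θ ≈ 0.176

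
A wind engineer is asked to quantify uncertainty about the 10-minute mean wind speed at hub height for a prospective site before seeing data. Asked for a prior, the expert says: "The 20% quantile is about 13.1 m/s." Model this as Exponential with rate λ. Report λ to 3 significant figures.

λ ≈ 0.017

P(T < 13.1) = 1 − e^(−λ·13.1) = 0.2, so λ = −ln(1−0.2)/13.1 = −ln(0.8)/13.1 = 0.017.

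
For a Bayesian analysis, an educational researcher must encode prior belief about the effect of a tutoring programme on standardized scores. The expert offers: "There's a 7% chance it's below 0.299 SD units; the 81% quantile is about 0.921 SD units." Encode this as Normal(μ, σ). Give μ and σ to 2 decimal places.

μ = 0.69, σ = 0.26

The p-quantile of Normal(μ,σ) is μ + z_p·σ, with z_{0.07} = -1.476 and z_{0.81} = 0.8779.
Eliminate σ: μ = (z₂·x₁ − z₁·x₂)/(z₂ − z₁) = (0.8779·0.299 − (-1.476)·0.921)/2.354 = 0.69.
Then σ = (x₂ − x₁)/(z₂ − z₁) = (0.921 − 0.299)/2.354 = 0.26.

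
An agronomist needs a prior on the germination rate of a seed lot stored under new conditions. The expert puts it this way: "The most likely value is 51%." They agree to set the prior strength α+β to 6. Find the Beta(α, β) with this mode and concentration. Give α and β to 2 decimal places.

For α,β > 1 the Beta mode is (α−1)/(α+β−2). With α+β = 6, the mode is (α−1)/4.
Set (α−1)/4 = 0.51 → α = 1 + 0.51·4 = 3.04.
β = 6 − α = 2.96.

α = 3.04, β = 2.96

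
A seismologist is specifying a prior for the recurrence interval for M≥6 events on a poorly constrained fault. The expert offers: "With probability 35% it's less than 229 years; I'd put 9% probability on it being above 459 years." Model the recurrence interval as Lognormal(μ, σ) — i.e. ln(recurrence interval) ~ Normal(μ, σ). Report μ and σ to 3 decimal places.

μ ≈ 5.589, σ ≈ 0.403

If T ~ Lognormal(μ,σ) then ln T ~ Normal(μ,σ), so the p-quantile of ln T is μ + z_p·σ.
ln(229) = 5.434 and ln(459) = 6.129; z_{0.35} = -0.3853, z_{0.91} = 1.341.
σ = (6.129 − 5.434)/(1.341 − (-0.3853)) = 0.403.
μ = 5.434 − (-0.3853)·0.403 = 5.589.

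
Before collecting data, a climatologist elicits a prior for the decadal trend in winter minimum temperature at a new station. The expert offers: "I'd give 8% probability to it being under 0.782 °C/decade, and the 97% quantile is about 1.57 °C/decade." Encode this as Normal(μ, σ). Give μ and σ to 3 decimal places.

μ = 1.119, σ = 0.240

For Normal(μ,σ), the p-quantile is μ + z_p·σ. Here z_{0.08} = -1.405, z_{0.97} = 1.881.
So 0.782 = μ − 1.405σ and 1.57 = μ + 1.881σ.
Subtracting: σ = (1.57 − 0.782)/(1.881 − (-1.405)) = 0.240.
Then μ = 0.782 − (-1.405)·0.240 = 1.119.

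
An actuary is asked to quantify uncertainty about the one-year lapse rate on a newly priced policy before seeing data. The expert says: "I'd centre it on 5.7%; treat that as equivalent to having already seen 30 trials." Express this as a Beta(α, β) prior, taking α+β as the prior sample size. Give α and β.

Under the effective-sample-size interpretation, Beta(α, β) has prior mean α/(α+β) and prior sample size α+β.
So α+β = 30 and α/(α+β) = 0.057, giving α = 0.057·30 = 1.71 and β = 30 − 1.71 = 28.29.

α = 1.71, β = 28.29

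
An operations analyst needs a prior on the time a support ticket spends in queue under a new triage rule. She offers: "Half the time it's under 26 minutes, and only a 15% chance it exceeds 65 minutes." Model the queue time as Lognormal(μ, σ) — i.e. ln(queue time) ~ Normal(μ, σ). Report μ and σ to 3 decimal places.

If T ~ Lognormal(μ,σ) then ln T ~ Normal(μ,σ), so the p-quantile of ln T is μ + z_p·σ.
ln(26) = 3.258 and ln(65) = 4.174; z_{0.5} = 0, z_{0.85} = 1.036.
σ = (4.174 − 3.258)/(1.036 − (0)) = 0.884.
μ = 3.258 − (0)·0.884 = 3.258.

μ ≈ 3.258, σ ≈ 0.884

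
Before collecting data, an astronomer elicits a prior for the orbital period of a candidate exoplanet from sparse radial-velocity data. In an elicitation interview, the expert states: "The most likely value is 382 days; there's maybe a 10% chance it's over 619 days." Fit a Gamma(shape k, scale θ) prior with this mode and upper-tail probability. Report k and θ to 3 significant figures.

Gamma(k,θ) with k>1 has mode (k−1)θ, so θ = 382/(k−1).
Need P(X < 619) = 0.9 with θ tied to k this way. Start at k = 2, θ = 382: P(X<619) ≈ 0.482.
Too low — raise k to concentrate. Iterating converges to k ≈ 9.08.
Then θ = 382/(9.08−1) ≈ 47.3.

k ≈ 9.08, θ ≈ 47.3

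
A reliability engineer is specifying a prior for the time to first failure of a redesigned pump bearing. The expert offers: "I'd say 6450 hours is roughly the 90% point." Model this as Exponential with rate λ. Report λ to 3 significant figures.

λ ≈ 0.000357

P(T < 6450.0) = 1 − e^(−λ·6450.0) = 0.9, so λ = −ln(1−0.9)/6450.0 = −ln(0.1)/6450.0 = 0.000357.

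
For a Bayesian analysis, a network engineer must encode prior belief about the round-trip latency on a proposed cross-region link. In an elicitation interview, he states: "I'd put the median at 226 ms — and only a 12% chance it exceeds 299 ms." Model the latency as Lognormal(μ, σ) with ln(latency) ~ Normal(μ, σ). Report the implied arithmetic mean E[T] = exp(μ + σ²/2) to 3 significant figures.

If T ~ Lognormal(μ,σ) then ln T ~ Normal(μ,σ), so the p-quantile of ln T is μ + z_p·σ.
ln(226) = 5.421 and ln(299) = 5.7; z_{0.5} = 0, z_{0.88} = 1.175.
σ = (5.7 − 5.421)/(1.175 − (0)) = 0.238.
μ = 5.421 − (0)·0.238 = 5.421.
E[T] = exp(μ + σ²/2) = exp(5.421 + 0.0284) = 233 ms.

E[T] ≈ 233 ms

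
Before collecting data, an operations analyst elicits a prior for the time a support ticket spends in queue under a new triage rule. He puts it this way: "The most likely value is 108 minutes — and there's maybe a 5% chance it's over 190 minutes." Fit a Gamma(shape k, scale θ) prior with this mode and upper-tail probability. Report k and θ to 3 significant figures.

Gamma(k,θ) with k>1 has mode (k−1)θ, so θ = 108/(k−1).
Need P(X < 190) = 0.95 with θ tied to k this way. Start at k = 2, θ = 108: P(X<190) ≈ 0.525.
Too low — raise k to concentrate. Iterating converges to k ≈ 9.74.
Then θ = 108/(9.74−1) ≈ 12.4.

k ≈ 9.74, θ ≈ 12.4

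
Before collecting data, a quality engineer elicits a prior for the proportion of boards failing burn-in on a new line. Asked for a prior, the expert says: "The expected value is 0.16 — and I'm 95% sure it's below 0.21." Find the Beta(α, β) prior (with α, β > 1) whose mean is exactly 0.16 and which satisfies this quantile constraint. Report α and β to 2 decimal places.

α ≈ 25.45, β ≈ 133.60

With mean 0.16 fixed, write α = 0.16s, β = 0.84s where s = α+β.
Need P(θ < 0.21) = 0.95 under Beta(0.16s, 0.84s). Normal approximation: (q−m)/√(m(1−m)/s) ≈ z_{0.95} = 1.64, so s ≈ 0.16·0.84·(1.64)²/(0.21−0.16)² = 145.5.
At s = 145.5: P(θ<0.21) ≈ 0.943. Adjusting to match 0.95 gives s ≈ 159.05.
So α = 0.16·159.05 ≈ 25.45, β = 0.84·159.05 ≈ 133.60.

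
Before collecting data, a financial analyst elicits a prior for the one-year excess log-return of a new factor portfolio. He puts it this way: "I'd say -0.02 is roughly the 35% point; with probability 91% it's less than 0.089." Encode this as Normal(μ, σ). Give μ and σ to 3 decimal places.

The p-quantile of Normal(μ,σ) is μ + z_p·σ, with z_{0.35} = -0.3853 and z_{0.91} = 1.341.
Eliminate σ: μ = (z₂·x₁ − z₁·x₂)/(z₂ − z₁) = (1.341·-0.02 − (-0.3853)·0.089)/1.726 = 0.004.
Then σ = (x₂ − x₁)/(z₂ − z₁) = (0.089 − -0.02)/1.726 = 0.063.

μ = 0.004, σ = 0.063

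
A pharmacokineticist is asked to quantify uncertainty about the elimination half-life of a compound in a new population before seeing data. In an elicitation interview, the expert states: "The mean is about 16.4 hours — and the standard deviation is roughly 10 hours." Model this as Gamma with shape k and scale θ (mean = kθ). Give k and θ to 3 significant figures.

k ≈ 2.69, θ ≈ 6.1

For Gamma(k, scale θ): mean = kθ, variance = kθ², so CV = 1/√k.
CV = SD/mean = 10/16.4 = 0.6098, hence k = 1/CV² = 2.69.
Then θ = mean/k = 16.4/2.69 = 6.1.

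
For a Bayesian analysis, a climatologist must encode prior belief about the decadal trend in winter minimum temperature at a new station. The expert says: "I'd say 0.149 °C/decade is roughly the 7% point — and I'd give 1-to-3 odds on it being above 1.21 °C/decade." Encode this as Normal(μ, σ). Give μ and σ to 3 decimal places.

For Normal(μ,σ), the p-quantile is μ + z_p·σ. Here z_{0.07} = -1.476, z_{0.75} = 0.6745.
So 0.149 = μ − 1.476σ and 1.21 = μ + 0.6745σ.
Subtracting: σ = (1.21 − 0.149)/(0.6745 − (-1.476)) = 0.493.
Then μ = 0.149 − (-1.476)·0.493 = 0.877.

μ = 0.877, σ = 0.493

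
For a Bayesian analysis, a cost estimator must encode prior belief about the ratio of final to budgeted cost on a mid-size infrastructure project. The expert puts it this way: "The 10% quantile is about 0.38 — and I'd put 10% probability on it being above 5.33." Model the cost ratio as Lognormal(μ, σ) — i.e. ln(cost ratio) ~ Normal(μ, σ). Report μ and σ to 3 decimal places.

μ ≈ 0.353, σ ≈ 1.030

If T ~ Lognormal(μ,σ) then ln T ~ Normal(μ,σ), so the p-quantile of ln T is μ + z_p·σ.
ln(0.38) = -0.9676 and ln(5.33) = 1.673; z_{0.1} = -1.282, z_{0.9} = 1.282.
σ = (1.673 − -0.9676)/(1.282 − (-1.282)) = 1.030.
μ = -0.9676 − (-1.282)·1.030 = 0.353.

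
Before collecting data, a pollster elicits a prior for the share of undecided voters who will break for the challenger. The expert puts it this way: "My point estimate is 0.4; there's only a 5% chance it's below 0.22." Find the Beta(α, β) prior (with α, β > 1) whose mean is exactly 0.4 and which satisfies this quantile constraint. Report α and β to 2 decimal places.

With mean 0.4 fixed, write α = 0.4s, β = 0.6s where s = α+β.
Need P(θ < 0.22) = 0.05 under Beta(0.4s, 0.6s). Normal approximation: (q−m)/√(m(1−m)/s) ≈ z_{0.05} = -1.64, so s ≈ 0.4·0.6·(-1.64)²/(0.22−0.4)² = 20.0.
At s = 20.0: P(θ<0.22) ≈ 0.039. Adjusting to match 0.05 gives s ≈ 17.71.
So α = 0.4·17.71 ≈ 7.08, β = 0.6·17.71 ≈ 10.62.

α ≈ 7.08, β ≈ 10.62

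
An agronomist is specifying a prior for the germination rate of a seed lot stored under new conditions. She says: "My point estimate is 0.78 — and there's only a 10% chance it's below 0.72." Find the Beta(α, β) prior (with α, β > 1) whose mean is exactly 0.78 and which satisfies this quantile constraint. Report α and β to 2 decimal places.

With mean 0.78 fixed, write α = 0.78s, β = 0.22s where s = α+β.
Need P(θ < 0.72) = 0.1 under Beta(0.78s, 0.22s). Normal approximation: (q−m)/√(m(1−m)/s) ≈ z_{0.1} = -1.28, so s ≈ 0.78·0.22·(-1.28)²/(0.72−0.78)² = 78.3.
At s = 78.3: P(θ<0.72) ≈ 0.104. Adjusting to match 0.1 gives s ≈ 81.47.
So α = 0.78·81.47 ≈ 63.54, β = 0.22·81.47 ≈ 17.92.

α ≈ 63.54, β ≈ 17.92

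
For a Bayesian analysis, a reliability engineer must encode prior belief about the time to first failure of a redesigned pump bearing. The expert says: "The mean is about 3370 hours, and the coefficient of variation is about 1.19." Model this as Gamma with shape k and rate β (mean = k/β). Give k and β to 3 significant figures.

k ≈ 0.706, β ≈ 0.00021

For Gamma(k, rate β): mean = k/β, variance = k/β², so CV = 1/√k.
CV = 1.19, hence k = 1/CV² = 0.706.
Then β = k/mean = 0.706/3370 = 0.00021.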